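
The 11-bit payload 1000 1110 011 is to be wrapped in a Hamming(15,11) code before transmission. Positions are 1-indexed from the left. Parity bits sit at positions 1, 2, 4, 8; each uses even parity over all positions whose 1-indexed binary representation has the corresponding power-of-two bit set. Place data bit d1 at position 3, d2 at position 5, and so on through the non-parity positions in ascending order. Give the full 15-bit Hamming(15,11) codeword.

Place data bits at non-power-of-two positions: b3=1, b5=0, b6=0, b7=0, b9=1, b10=1, b11=1, b12=0, b13=0, b14=1, b15=1.
p1 = XOR of data positions {3,5,7,9,11,13,15} = 1⊕0⊕0⊕1⊕1⊕0⊕1 = 0
p2 = XOR of data positions {3,6,7,10,11,14,15} = 1⊕0⊕0⊕1⊕1⊕1⊕1 = 1
p4 = XOR of data positions {5,6,7,12,13,14,15} = 0⊕0⊕0⊕0⊕0⊕1⊕1 = 0
p8 = XOR of data positions {9,10,11,12,13,14,15} = 1⊕1⊕1⊕0⊕0⊕1⊕1 = 1
Codeword b1..b15 = 011000011110011

011000011110011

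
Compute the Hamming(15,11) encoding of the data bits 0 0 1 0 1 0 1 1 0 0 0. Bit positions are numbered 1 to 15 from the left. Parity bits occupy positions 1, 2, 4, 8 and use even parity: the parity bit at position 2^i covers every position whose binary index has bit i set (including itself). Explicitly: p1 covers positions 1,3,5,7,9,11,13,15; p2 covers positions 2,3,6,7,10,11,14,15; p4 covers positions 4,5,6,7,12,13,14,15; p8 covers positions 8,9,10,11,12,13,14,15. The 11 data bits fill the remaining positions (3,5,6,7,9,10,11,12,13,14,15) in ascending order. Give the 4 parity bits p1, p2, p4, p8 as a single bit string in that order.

0001

Place data bits at non-power-of-two positions: b3=0, b5=0, b6=1, b7=0, b9=1, b10=0, b11=1, b12=1, b13=0, b14=0, b15=0.
p1 = XOR of data positions {3,5,7,9,11,13,15} = 0⊕0⊕0⊕1⊕1⊕0⊕0 = 0
p2 = XOR of data positions {3,6,7,10,11,14,15} = 0⊕1⊕0⊕0⊕1⊕0⊕0 = 0
p4 = XOR of data positions {5,6,7,12,13,14,15} = 0⊕1⊕0⊕1⊕0⊕0⊕0 = 0
p8 = XOR of data positions {9,10,11,12,13,14,15} = 1⊕0⊕1⊕1⊕0⊕0⊕0 = 1
Parity bits p1,p2,p4,p8 = 0001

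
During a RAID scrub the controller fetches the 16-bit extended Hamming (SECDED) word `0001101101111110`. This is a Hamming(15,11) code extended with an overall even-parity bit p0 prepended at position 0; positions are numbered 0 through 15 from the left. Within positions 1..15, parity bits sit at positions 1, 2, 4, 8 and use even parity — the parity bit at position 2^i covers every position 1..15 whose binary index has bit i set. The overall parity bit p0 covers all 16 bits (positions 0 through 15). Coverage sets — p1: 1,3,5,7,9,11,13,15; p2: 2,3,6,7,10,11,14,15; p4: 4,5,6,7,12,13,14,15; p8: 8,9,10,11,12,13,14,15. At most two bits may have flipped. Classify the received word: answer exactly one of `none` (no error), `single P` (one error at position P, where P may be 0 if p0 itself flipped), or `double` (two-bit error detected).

s1: b1⊕b3⊕b5⊕b7⊕b9⊕b11⊕b13⊕b15 = 0⊕1⊕0⊕1⊕1⊕1⊕1⊕0 = 1
s2: b2⊕b3⊕b6⊕b7⊕b10⊕b11⊕b14⊕b15 = 0⊕1⊕1⊕1⊕1⊕1⊕1⊕0 = 0
s4: b4⊕b5⊕b6⊕b7⊕b12⊕b13⊕b14⊕b15 = 1⊕0⊕1⊕1⊕1⊕1⊕1⊕0 = 0
s8: b8⊕b9⊕b10⊕b11⊕b12⊕b13⊕b14⊕b15 = 0⊕1⊕1⊕1⊕1⊕1⊕1⊕0 = 0
Syndrome (s8...s1) = 0001 → position 1.
Overall parity (XOR of all 16 bits, including p0): 0⊕0⊕0⊕1⊕1⊕0⊕1⊕1⊕0⊕1⊕1⊕1⊕1⊕1⊕1⊕0 = 0
Overall=0, syndrome position=1 → double-bit error detected (uncorrectable).

double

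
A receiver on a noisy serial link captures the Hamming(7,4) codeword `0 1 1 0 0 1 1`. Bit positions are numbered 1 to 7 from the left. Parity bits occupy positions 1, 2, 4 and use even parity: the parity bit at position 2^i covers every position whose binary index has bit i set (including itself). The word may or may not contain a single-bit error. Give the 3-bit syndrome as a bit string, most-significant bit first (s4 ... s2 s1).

000

s1: b1⊕b3⊕b5⊕b7 = 0⊕1⊕0⊕1 = 0
s2: b2⊕b3⊕b6⊕b7 = 1⊕1⊕1⊕1 = 0
s4: b4⊕b5⊕b6⊕b7 = 0⊕0⊕1⊕1 = 0
Syndrome (s4...s1) = 000 → position 0 (no error).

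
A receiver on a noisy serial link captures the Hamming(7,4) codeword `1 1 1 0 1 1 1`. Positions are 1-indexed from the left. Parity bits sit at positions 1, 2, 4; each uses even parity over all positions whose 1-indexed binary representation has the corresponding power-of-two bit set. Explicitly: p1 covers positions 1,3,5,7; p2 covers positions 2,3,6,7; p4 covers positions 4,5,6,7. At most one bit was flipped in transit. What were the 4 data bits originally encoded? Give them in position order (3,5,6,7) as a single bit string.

1111

s1: b1⊕b3⊕b5⊕b7 = 1⊕1⊕1⊕1 = 0
s2: b2⊕b3⊕b6⊕b7 = 1⊕1⊕1⊕1 = 0
s4: b4⊕b5⊕b6⊕b7 = 0⊕1⊕1⊕1 = 1
Syndrome (s4...s1) = 100 → position 4.
Flip bit 4: corrected codeword = 1111111
Data bits at positions 3,5,6,7: 1111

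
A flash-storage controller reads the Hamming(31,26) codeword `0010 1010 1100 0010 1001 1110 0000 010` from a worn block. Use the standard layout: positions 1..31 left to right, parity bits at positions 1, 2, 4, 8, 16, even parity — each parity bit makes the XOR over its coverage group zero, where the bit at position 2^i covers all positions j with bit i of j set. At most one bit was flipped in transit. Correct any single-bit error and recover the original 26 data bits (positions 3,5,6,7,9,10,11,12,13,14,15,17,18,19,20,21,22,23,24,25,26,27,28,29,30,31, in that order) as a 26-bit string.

11011100001100111100000010

s1: b1⊕b3⊕b5⊕b7⊕b9⊕b11⊕b13⊕b15⊕b17⊕b19⊕b21⊕b23⊕b25⊕b27⊕b29⊕b31 = 0⊕1⊕1⊕1⊕1⊕0⊕0⊕1⊕1⊕0⊕1⊕1⊕0⊕0⊕0⊕0 = 0
s2: b2⊕b3⊕b6⊕b7⊕b10⊕b11⊕b14⊕b15⊕b18⊕b19⊕b22⊕b23⊕b26⊕b27⊕b30⊕b31 = 0⊕1⊕0⊕1⊕1⊕0⊕0⊕1⊕0⊕0⊕1⊕1⊕0⊕0⊕1⊕0 = 1
s4: b4⊕b5⊕b6⊕b7⊕b12⊕b13⊕b14⊕b15⊕b20⊕b21⊕b22⊕b23⊕b28⊕b29⊕b30⊕b31 = 0⊕1⊕0⊕1⊕0⊕0⊕0⊕1⊕1⊕1⊕1⊕1⊕0⊕0⊕1⊕0 = 0
s8: b8⊕b9⊕b10⊕b11⊕b12⊕b13⊕b14⊕b15⊕b24⊕b25⊕b26⊕b27⊕b28⊕b29⊕b30⊕b31 = 0⊕1⊕1⊕0⊕0⊕0⊕0⊕1⊕0⊕0⊕0⊕0⊕0⊕0⊕1⊕0 = 0
s16: b16⊕b17⊕b18⊕b19⊕b20⊕b21⊕b22⊕b23⊕b24⊕b25⊕b26⊕b27⊕b28⊕b29⊕b30⊕b31 = 0⊕1⊕0⊕0⊕1⊕1⊕1⊕1⊕0⊕0⊕0⊕0⊕0⊕0⊕1⊕0 = 0
Syndrome (s16...s1) = 00010 → position 2.
Flip bit 2: corrected codeword = 0110101011000010100111100000010
Data bits at positions 3,5,6,7,9,10,11,12,13,14,15,17,18,19,20,21,22,23,24,25,26,27,28,29,30,31: 11011100001100111100000010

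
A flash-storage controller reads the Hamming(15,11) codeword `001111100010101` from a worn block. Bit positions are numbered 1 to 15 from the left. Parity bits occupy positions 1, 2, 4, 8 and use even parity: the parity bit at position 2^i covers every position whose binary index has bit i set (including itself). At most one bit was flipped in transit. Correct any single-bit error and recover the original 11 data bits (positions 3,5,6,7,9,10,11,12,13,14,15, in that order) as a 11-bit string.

11110110101

s1: b1⊕b3⊕b5⊕b7⊕b9⊕b11⊕b13⊕b15 = 0⊕1⊕1⊕1⊕0⊕1⊕1⊕1 = 0
s2: b2⊕b3⊕b6⊕b7⊕b10⊕b11⊕b14⊕b15 = 0⊕1⊕1⊕1⊕0⊕1⊕0⊕1 = 1
s4: b4⊕b5⊕b6⊕b7⊕b12⊕b13⊕b14⊕b15 = 1⊕1⊕1⊕1⊕0⊕1⊕0⊕1 = 0
s8: b8⊕b9⊕b10⊕b11⊕b12⊕b13⊕b14⊕b15 = 0⊕0⊕0⊕1⊕0⊕1⊕0⊕1 = 1
Syndrome (s8...s1) = 1010 → position 10.
Flip bit 10: corrected codeword = 001111100110101
Data bits at positions 3,5,6,7,9,10,11,12,13,14,15: 11110110101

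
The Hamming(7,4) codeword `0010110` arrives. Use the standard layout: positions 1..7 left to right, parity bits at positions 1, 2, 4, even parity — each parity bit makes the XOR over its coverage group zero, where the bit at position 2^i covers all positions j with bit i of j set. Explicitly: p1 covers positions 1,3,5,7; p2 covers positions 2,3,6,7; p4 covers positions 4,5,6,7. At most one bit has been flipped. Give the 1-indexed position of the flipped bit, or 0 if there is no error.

s1: b1⊕b3⊕b5⊕b7 = 0⊕1⊕1⊕0 = 0
s2: b2⊕b3⊕b6⊕b7 = 0⊕1⊕1⊕0 = 0
s4: b4⊕b5⊕b6⊕b7 = 0⊕1⊕1⊕0 = 0
Syndrome (s4...s1) = 000 → position 0 (no error).

0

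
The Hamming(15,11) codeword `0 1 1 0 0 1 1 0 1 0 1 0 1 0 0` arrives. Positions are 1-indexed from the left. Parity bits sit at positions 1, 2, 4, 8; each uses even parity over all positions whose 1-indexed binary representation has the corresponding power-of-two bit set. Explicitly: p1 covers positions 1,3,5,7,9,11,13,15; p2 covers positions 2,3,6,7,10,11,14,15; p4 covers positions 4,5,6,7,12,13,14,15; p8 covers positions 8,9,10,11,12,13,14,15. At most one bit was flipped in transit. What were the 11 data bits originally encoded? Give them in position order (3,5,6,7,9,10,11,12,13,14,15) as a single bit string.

10111010101

s1: b1⊕b3⊕b5⊕b7⊕b9⊕b11⊕b13⊕b15 = 0⊕1⊕0⊕1⊕1⊕1⊕1⊕0 = 1
s2: b2⊕b3⊕b6⊕b7⊕b10⊕b11⊕b14⊕b15 = 1⊕1⊕1⊕1⊕0⊕1⊕0⊕0 = 1
s4: b4⊕b5⊕b6⊕b7⊕b12⊕b13⊕b14⊕b15 = 0⊕0⊕1⊕1⊕0⊕1⊕0⊕0 = 1
s8: b8⊕b9⊕b10⊕b11⊕b12⊕b13⊕b14⊕b15 = 0⊕1⊕0⊕1⊕0⊕1⊕0⊕0 = 1
Syndrome (s8...s1) = 1111 → position 15.
Flip bit 15: corrected codeword = 011001101010101
Data bits at positions 3,5,6,7,9,10,11,12,13,14,15: 10111010101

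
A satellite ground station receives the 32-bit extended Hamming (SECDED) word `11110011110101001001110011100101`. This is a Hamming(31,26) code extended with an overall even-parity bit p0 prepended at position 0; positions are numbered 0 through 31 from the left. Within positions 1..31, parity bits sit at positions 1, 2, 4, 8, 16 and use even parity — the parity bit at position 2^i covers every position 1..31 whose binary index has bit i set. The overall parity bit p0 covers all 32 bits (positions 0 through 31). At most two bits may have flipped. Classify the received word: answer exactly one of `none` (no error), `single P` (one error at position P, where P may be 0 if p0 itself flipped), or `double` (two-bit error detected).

s1: b1⊕b3⊕b5⊕b7⊕b9⊕b11⊕b13⊕b15⊕b17⊕b19⊕b21⊕b23⊕b25⊕b27⊕b29⊕b31 = 1⊕1⊕0⊕1⊕1⊕1⊕1⊕0⊕0⊕1⊕1⊕0⊕1⊕0⊕1⊕1 = 1
s2: b2⊕b3⊕b6⊕b7⊕b10⊕b11⊕b14⊕b15⊕b18⊕b19⊕b22⊕b23⊕b26⊕b27⊕b30⊕b31 = 1⊕1⊕1⊕1⊕0⊕1⊕0⊕0⊕0⊕1⊕0⊕0⊕1⊕0⊕0⊕1 = 0
s4: b4⊕b5⊕b6⊕b7⊕b12⊕b13⊕b14⊕b15⊕b20⊕b21⊕b22⊕b23⊕b28⊕b29⊕b30⊕b31 = 0⊕0⊕1⊕1⊕0⊕1⊕0⊕0⊕1⊕1⊕0⊕0⊕0⊕1⊕0⊕1 = 1
s8: b8⊕b9⊕b10⊕b11⊕b12⊕b13⊕b14⊕b15⊕b24⊕b25⊕b26⊕b27⊕b28⊕b29⊕b30⊕b31 = 1⊕1⊕0⊕1⊕0⊕1⊕0⊕0⊕1⊕1⊕1⊕0⊕0⊕1⊕0⊕1 = 1
s16: b16⊕b17⊕b18⊕b19⊕b20⊕b21⊕b22⊕b23⊕b24⊕b25⊕b26⊕b27⊕b28⊕b29⊕b30⊕b31 = 1⊕0⊕0⊕1⊕1⊕1⊕0⊕0⊕1⊕1⊕1⊕0⊕0⊕1⊕0⊕1 = 1
Syndrome (s16...s1) = 11101 → position 29.
Overall parity (XOR of all 32 bits, including p0): 1⊕1⊕1⊕1⊕0⊕0⊕1⊕1⊕1⊕1⊕0⊕1⊕0⊕1⊕0⊕0⊕1⊕0⊕0⊕1⊕1⊕1⊕0⊕0⊕1⊕1⊕1⊕0⊕0⊕1⊕0⊕1 = 1
Overall=1, syndrome position=29 → single-bit error at position 29.

single 29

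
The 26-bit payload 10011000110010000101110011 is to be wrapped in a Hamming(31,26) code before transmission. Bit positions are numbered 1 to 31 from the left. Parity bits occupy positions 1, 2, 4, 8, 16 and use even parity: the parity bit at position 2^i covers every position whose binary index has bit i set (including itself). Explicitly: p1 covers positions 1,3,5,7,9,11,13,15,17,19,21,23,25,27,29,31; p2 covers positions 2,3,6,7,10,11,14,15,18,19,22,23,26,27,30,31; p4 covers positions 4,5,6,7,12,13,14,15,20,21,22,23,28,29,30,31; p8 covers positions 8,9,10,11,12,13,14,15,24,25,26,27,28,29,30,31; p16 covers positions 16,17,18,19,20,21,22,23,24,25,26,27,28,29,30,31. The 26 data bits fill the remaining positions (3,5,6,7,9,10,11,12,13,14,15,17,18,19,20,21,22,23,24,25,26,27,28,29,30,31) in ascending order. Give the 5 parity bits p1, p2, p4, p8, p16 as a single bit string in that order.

01001

Place data bits at non-power-of-two positions: b3=1, b5=0, b6=0, b7=1, b9=1, b10=0, b11=0, b12=0, b13=1, b14=1, b15=0, b17=0, b18=1, b19=0, b20=0, b21=0, b22=0, b23=1, b24=0, b25=1, b26=1, b27=1, b28=0, b29=0, b30=1, b31=1.
p1 = XOR of data positions {3,5,7,9,11,13,15,17,19,21,23,25,27,29,31} = 1⊕0⊕1⊕1⊕0⊕1⊕0⊕0⊕0⊕0⊕1⊕1⊕1⊕0⊕1 = 0
p2 = XOR of data positions {3,6,7,10,11,14,15,18,19,22,23,26,27,30,31} = 1⊕0⊕1⊕0⊕0⊕1⊕0⊕1⊕0⊕0⊕1⊕1⊕1⊕1⊕1 = 1
p4 = XOR of data positions {5,6,7,12,13,14,15,20,21,22,23,28,29,30,31} = 0⊕0⊕1⊕0⊕1⊕1⊕0⊕0⊕0⊕0⊕1⊕0⊕0⊕1⊕1 = 0
p8 = XOR of data positions {9,10,11,12,13,14,15,24,25,26,27,28,29,30,31} = 1⊕0⊕0⊕0⊕1⊕1⊕0⊕0⊕1⊕1⊕1⊕0⊕0⊕1⊕1 = 0
p16 = XOR of data positions {17,18,19,20,21,22,23,24,25,26,27,28,29,30,31} = 0⊕1⊕0⊕0⊕0⊕0⊕1⊕0⊕1⊕1⊕1⊕0⊕0⊕1⊕1 = 1
Parity bits p1,p2,p4,p8,p16 = 01001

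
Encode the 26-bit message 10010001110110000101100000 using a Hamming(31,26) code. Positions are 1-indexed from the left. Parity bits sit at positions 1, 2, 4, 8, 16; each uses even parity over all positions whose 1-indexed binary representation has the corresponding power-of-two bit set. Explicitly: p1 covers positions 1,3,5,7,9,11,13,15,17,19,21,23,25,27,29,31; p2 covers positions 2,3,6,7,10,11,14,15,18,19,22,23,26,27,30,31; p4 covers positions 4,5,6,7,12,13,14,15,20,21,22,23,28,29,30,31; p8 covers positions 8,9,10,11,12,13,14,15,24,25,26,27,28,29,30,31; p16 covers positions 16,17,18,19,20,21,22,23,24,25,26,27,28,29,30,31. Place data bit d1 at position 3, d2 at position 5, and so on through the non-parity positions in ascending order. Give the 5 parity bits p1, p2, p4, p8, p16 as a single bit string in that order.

00111

Place data bits at non-power-of-two positions: b3=1, b5=0, b6=0, b7=1, b9=0, b10=0, b11=0, b12=1, b13=1, b14=1, b15=0, b17=1, b18=1, b19=0, b20=0, b21=0, b22=0, b23=1, b24=0, b25=1, b26=1, b27=0, b28=0, b29=0, b30=0, b31=0.
p1 = XOR of data positions {3,5,7,9,11,13,15,17,19,21,23,25,27,29,31} = 1⊕0⊕1⊕0⊕0⊕1⊕0⊕1⊕0⊕0⊕1⊕1⊕0⊕0⊕0 = 0
p2 = XOR of data positions {3,6,7,10,11,14,15,18,19,22,23,26,27,30,31} = 1⊕0⊕1⊕0⊕0⊕1⊕0⊕1⊕0⊕0⊕1⊕1⊕0⊕0⊕0 = 0
p4 = XOR of data positions {5,6,7,12,13,14,15,20,21,22,23,28,29,30,31} = 0⊕0⊕1⊕1⊕1⊕1⊕0⊕0⊕0⊕0⊕1⊕0⊕0⊕0⊕0 = 1
p8 = XOR of data positions {9,10,11,12,13,14,15,24,25,26,27,28,29,30,31} = 0⊕0⊕0⊕1⊕1⊕1⊕0⊕0⊕1⊕1⊕0⊕0⊕0⊕0⊕0 = 1
p16 = XOR of data positions {17,18,19,20,21,22,23,24,25,26,27,28,29,30,31} = 1⊕1⊕0⊕0⊕0⊕0⊕1⊕0⊕1⊕1⊕0⊕0⊕0⊕0⊕0 = 1
Parity bits p1,p2,p4,p8,p16 = 00111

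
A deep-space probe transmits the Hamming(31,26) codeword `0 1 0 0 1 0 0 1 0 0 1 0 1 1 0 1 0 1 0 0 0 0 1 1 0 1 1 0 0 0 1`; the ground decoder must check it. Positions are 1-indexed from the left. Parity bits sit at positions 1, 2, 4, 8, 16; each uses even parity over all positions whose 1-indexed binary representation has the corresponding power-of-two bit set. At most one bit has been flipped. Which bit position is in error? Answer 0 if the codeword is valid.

20

s1: b1⊕b3⊕b5⊕b7⊕b9⊕b11⊕b13⊕b15⊕b17⊕b19⊕b21⊕b23⊕b25⊕b27⊕b29⊕b31 = 0⊕0⊕1⊕0⊕0⊕1⊕1⊕0⊕0⊕0⊕0⊕1⊕0⊕1⊕0⊕1 = 0
s2: b2⊕b3⊕b6⊕b7⊕b10⊕b11⊕b14⊕b15⊕b18⊕b19⊕b22⊕b23⊕b26⊕b27⊕b30⊕b31 = 1⊕0⊕0⊕0⊕0⊕1⊕1⊕0⊕1⊕0⊕0⊕1⊕1⊕1⊕0⊕1 = 0
s4: b4⊕b5⊕b6⊕b7⊕b12⊕b13⊕b14⊕b15⊕b20⊕b21⊕b22⊕b23⊕b28⊕b29⊕b30⊕b31 = 0⊕1⊕0⊕0⊕0⊕1⊕1⊕0⊕0⊕0⊕0⊕1⊕0⊕0⊕0⊕1 = 1
s8: b8⊕b9⊕b10⊕b11⊕b12⊕b13⊕b14⊕b15⊕b24⊕b25⊕b26⊕b27⊕b28⊕b29⊕b30⊕b31 = 1⊕0⊕0⊕1⊕0⊕1⊕1⊕0⊕1⊕0⊕1⊕1⊕0⊕0⊕0⊕1 = 0
s16: b16⊕b17⊕b18⊕b19⊕b20⊕b21⊕b22⊕b23⊕b24⊕b25⊕b26⊕b27⊕b28⊕b29⊕b30⊕b31 = 1⊕0⊕1⊕0⊕0⊕0⊕0⊕1⊕1⊕0⊕1⊕1⊕0⊕0⊕0⊕1 = 1
Syndrome (s16...s1) = 10100 → position 20.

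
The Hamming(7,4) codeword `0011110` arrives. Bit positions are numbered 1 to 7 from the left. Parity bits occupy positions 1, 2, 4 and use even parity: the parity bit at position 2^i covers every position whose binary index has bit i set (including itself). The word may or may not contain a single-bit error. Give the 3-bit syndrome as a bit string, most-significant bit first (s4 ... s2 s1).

100

s1: b1⊕b3⊕b5⊕b7 = 0⊕1⊕1⊕0 = 0
s2: b2⊕b3⊕b6⊕b7 = 0⊕1⊕1⊕0 = 0
s4: b4⊕b5⊕b6⊕b7 = 1⊕1⊕1⊕0 = 1
Syndrome (s4...s1) = 100 → position 4.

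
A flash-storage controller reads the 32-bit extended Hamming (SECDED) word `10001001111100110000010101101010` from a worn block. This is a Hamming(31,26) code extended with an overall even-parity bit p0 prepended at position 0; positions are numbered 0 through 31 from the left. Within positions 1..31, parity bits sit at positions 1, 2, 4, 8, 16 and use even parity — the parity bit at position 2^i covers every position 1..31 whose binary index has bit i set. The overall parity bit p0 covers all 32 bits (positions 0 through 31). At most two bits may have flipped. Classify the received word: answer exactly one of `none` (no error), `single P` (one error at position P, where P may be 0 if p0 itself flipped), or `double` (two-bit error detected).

s1: b1⊕b3⊕b5⊕b7⊕b9⊕b11⊕b13⊕b15⊕b17⊕b19⊕b21⊕b23⊕b25⊕b27⊕b29⊕b31 = 0⊕0⊕0⊕1⊕1⊕1⊕0⊕1⊕0⊕0⊕1⊕1⊕1⊕0⊕0⊕0 = 1
s2: b2⊕b3⊕b6⊕b7⊕b10⊕b11⊕b14⊕b15⊕b18⊕b19⊕b22⊕b23⊕b26⊕b27⊕b30⊕b31 = 0⊕0⊕0⊕1⊕1⊕1⊕1⊕1⊕0⊕0⊕0⊕1⊕1⊕0⊕1⊕0 = 0
s4: b4⊕b5⊕b6⊕b7⊕b12⊕b13⊕b14⊕b15⊕b20⊕b21⊕b22⊕b23⊕b28⊕b29⊕b30⊕b31 = 1⊕0⊕0⊕1⊕0⊕0⊕1⊕1⊕0⊕1⊕0⊕1⊕1⊕0⊕1⊕0 = 0
s8: b8⊕b9⊕b10⊕b11⊕b12⊕b13⊕b14⊕b15⊕b24⊕b25⊕b26⊕b27⊕b28⊕b29⊕b30⊕b31 = 1⊕1⊕1⊕1⊕0⊕0⊕1⊕1⊕0⊕1⊕1⊕0⊕1⊕0⊕1⊕0 = 0
s16: b16⊕b17⊕b18⊕b19⊕b20⊕b21⊕b22⊕b23⊕b24⊕b25⊕b26⊕b27⊕b28⊕b29⊕b30⊕b31 = 0⊕0⊕0⊕0⊕0⊕1⊕0⊕1⊕0⊕1⊕1⊕0⊕1⊕0⊕1⊕0 = 0
Syndrome (s16...s1) = 00001 → position 1.
Overall parity (XOR of all 32 bits, including p0): 1⊕0⊕0⊕0⊕1⊕0⊕0⊕1⊕1⊕1⊕1⊕1⊕0⊕0⊕1⊕1⊕0⊕0⊕0⊕0⊕0⊕1⊕0⊕1⊕0⊕1⊕1⊕0⊕1⊕0⊕1⊕0 = 1
Overall=1, syndrome position=1 → single-bit error at position 1.

single 1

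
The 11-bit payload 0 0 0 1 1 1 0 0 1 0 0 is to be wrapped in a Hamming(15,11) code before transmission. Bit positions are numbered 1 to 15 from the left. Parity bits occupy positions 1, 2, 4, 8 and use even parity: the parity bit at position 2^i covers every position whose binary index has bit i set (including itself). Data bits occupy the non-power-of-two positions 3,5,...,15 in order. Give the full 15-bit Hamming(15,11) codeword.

100000111100100

Place data bits at non-power-of-two positions: b3=0, b5=0, b6=0, b7=1, b9=1, b10=1, b11=0, b12=0, b13=1, b14=0, b15=0.
p1 = XOR of data positions {3,5,7,9,11,13,15} = 0⊕0⊕1⊕1⊕0⊕1⊕0 = 1
p2 = XOR of data positions {3,6,7,10,11,14,15} = 0⊕0⊕1⊕1⊕0⊕0⊕0 = 0
p4 = XOR of data positions {5,6,7,12,13,14,15} = 0⊕0⊕1⊕0⊕1⊕0⊕0 = 0
p8 = XOR of data positions {9,10,11,12,13,14,15} = 1⊕1⊕0⊕0⊕1⊕0⊕0 = 1
Codeword b1..b15 = 100000111100100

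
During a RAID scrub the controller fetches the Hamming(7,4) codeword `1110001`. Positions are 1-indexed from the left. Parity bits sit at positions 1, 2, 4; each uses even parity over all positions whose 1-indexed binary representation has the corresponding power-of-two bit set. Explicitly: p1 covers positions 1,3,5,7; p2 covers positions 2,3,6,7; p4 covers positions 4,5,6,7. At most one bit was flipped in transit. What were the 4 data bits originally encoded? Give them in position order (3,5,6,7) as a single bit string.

s1: b1⊕b3⊕b5⊕b7 = 1⊕1⊕0⊕1 = 1
s2: b2⊕b3⊕b6⊕b7 = 1⊕1⊕0⊕1 = 1
s4: b4⊕b5⊕b6⊕b7 = 0⊕0⊕0⊕1 = 1
Syndrome (s4...s1) = 111 → position 7.
Flip bit 7: corrected codeword = 1110000
Data bits at positions 3,5,6,7: 1000

1000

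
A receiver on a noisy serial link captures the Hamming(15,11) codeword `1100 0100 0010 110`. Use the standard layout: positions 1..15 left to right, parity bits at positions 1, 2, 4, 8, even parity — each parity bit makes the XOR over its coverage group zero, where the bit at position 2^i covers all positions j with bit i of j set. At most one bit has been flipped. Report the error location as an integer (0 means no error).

13

s1: b1⊕b3⊕b5⊕b7⊕b9⊕b11⊕b13⊕b15 = 1⊕0⊕0⊕0⊕0⊕1⊕1⊕0 = 1
s2: b2⊕b3⊕b6⊕b7⊕b10⊕b11⊕b14⊕b15 = 1⊕0⊕1⊕0⊕0⊕1⊕1⊕0 = 0
s4: b4⊕b5⊕b6⊕b7⊕b12⊕b13⊕b14⊕b15 = 0⊕0⊕1⊕0⊕0⊕1⊕1⊕0 = 1
s8: b8⊕b9⊕b10⊕b11⊕b12⊕b13⊕b14⊕b15 = 0⊕0⊕0⊕1⊕0⊕1⊕1⊕0 = 1
Syndrome (s8...s1) = 1101 → position 13.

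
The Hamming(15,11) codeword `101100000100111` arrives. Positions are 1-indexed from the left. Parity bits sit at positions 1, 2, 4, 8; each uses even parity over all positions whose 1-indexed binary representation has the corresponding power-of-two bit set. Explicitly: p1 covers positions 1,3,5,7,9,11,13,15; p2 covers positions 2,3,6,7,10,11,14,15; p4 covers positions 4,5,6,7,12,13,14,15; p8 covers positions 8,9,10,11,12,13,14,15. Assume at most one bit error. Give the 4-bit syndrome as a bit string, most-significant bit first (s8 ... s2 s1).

s1: b1⊕b3⊕b5⊕b7⊕b9⊕b11⊕b13⊕b15 = 1⊕1⊕0⊕0⊕0⊕0⊕1⊕1 = 0
s2: b2⊕b3⊕b6⊕b7⊕b10⊕b11⊕b14⊕b15 = 0⊕1⊕0⊕0⊕1⊕0⊕1⊕1 = 0
s4: b4⊕b5⊕b6⊕b7⊕b12⊕b13⊕b14⊕b15 = 1⊕0⊕0⊕0⊕0⊕1⊕1⊕1 = 0
s8: b8⊕b9⊕b10⊕b11⊕b12⊕b13⊕b14⊕b15 = 0⊕0⊕1⊕0⊕0⊕1⊕1⊕1 = 0
Syndrome (s8...s1) = 0000 → position 0 (no error).

0000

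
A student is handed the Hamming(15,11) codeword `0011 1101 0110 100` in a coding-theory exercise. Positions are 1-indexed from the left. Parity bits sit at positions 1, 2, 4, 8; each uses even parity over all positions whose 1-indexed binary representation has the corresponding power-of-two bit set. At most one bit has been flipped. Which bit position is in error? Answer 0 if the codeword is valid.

s1: b1⊕b3⊕b5⊕b7⊕b9⊕b11⊕b13⊕b15 = 0⊕1⊕1⊕0⊕0⊕1⊕1⊕0 = 0
s2: b2⊕b3⊕b6⊕b7⊕b10⊕b11⊕b14⊕b15 = 0⊕1⊕1⊕0⊕1⊕1⊕0⊕0 = 0
s4: b4⊕b5⊕b6⊕b7⊕b12⊕b13⊕b14⊕b15 = 1⊕1⊕1⊕0⊕0⊕1⊕0⊕0 = 0
s8: b8⊕b9⊕b10⊕b11⊕b12⊕b13⊕b14⊕b15 = 1⊕0⊕1⊕1⊕0⊕1⊕0⊕0 = 0
Syndrome (s8...s1) = 0000 → position 0 (no error).

0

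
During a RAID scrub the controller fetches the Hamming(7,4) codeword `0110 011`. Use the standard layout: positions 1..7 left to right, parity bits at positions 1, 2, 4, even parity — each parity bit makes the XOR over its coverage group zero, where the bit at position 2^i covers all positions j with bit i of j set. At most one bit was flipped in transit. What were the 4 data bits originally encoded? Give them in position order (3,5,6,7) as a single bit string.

1011

s1: b1⊕b3⊕b5⊕b7 = 0⊕1⊕0⊕1 = 0
s2: b2⊕b3⊕b6⊕b7 = 1⊕1⊕1⊕1 = 0
s4: b4⊕b5⊕b6⊕b7 = 0⊕0⊕1⊕1 = 0
Syndrome (s4...s1) = 000 → position 0 (no error).
No correction needed.
Data bits at positions 3,5,6,7: 1011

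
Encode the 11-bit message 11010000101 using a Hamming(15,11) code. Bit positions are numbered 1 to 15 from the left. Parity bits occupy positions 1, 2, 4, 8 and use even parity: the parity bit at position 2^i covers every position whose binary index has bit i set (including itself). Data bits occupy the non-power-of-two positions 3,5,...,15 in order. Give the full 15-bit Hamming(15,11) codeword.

111010100000101

Place data bits at non-power-of-two positions: b3=1, b5=1, b6=0, b7=1, b9=0, b10=0, b11=0, b12=0, b13=1, b14=0, b15=1.
p1 = XOR of data positions {3,5,7,9,11,13,15} = 1⊕1⊕1⊕0⊕0⊕1⊕1 = 1
p2 = XOR of data positions {3,6,7,10,11,14,15} = 1⊕0⊕1⊕0⊕0⊕0⊕1 = 1
p4 = XOR of data positions {5,6,7,12,13,14,15} = 1⊕0⊕1⊕0⊕1⊕0⊕1 = 0
p8 = XOR of data positions {9,10,11,12,13,14,15} = 0⊕0⊕0⊕0⊕1⊕0⊕1 = 0
Codeword b1..b15 = 111010100000101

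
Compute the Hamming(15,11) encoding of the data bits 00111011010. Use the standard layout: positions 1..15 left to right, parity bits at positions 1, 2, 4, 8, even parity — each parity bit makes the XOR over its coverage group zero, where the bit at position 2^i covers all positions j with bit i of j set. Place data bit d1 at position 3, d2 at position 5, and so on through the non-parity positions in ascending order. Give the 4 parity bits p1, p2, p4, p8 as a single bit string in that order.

1000

Place data bits at non-power-of-two positions: b3=0, b5=0, b6=1, b7=1, b9=1, b10=0, b11=1, b12=1, b13=0, b14=1, b15=0.
p1 = XOR of data positions {3,5,7,9,11,13,15} = 0⊕0⊕1⊕1⊕1⊕0⊕0 = 1
p2 = XOR of data positions {3,6,7,10,11,14,15} = 0⊕1⊕1⊕0⊕1⊕1⊕0 = 0
p4 = XOR of data positions {5,6,7,12,13,14,15} = 0⊕1⊕1⊕1⊕0⊕1⊕0 = 0
p8 = XOR of data positions {9,10,11,12,13,14,15} = 1⊕0⊕1⊕1⊕0⊕1⊕0 = 0
Parity bits p1,p2,p4,p8 = 1000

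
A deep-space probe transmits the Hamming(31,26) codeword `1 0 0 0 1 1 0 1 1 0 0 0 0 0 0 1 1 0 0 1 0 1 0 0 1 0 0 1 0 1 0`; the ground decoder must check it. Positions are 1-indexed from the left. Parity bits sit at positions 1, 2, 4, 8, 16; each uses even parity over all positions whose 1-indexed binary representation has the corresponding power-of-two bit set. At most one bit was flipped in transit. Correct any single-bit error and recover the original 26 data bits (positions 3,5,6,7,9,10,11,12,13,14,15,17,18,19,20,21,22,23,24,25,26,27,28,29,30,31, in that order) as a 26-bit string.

s1: b1⊕b3⊕b5⊕b7⊕b9⊕b11⊕b13⊕b15⊕b17⊕b19⊕b21⊕b23⊕b25⊕b27⊕b29⊕b31 = 1⊕0⊕1⊕0⊕1⊕0⊕0⊕0⊕1⊕0⊕0⊕0⊕1⊕0⊕0⊕0 = 1
s2: b2⊕b3⊕b6⊕b7⊕b10⊕b11⊕b14⊕b15⊕b18⊕b19⊕b22⊕b23⊕b26⊕b27⊕b30⊕b31 = 0⊕0⊕1⊕0⊕0⊕0⊕0⊕0⊕0⊕0⊕1⊕0⊕0⊕0⊕1⊕0 = 1
s4: b4⊕b5⊕b6⊕b7⊕b12⊕b13⊕b14⊕b15⊕b20⊕b21⊕b22⊕b23⊕b28⊕b29⊕b30⊕b31 = 0⊕1⊕1⊕0⊕0⊕0⊕0⊕0⊕1⊕0⊕1⊕0⊕1⊕0⊕1⊕0 = 0
s8: b8⊕b9⊕b10⊕b11⊕b12⊕b13⊕b14⊕b15⊕b24⊕b25⊕b26⊕b27⊕b28⊕b29⊕b30⊕b31 = 1⊕1⊕0⊕0⊕0⊕0⊕0⊕0⊕0⊕1⊕0⊕0⊕1⊕0⊕1⊕0 = 1
s16: b16⊕b17⊕b18⊕b19⊕b20⊕b21⊕b22⊕b23⊕b24⊕b25⊕b26⊕b27⊕b28⊕b29⊕b30⊕b31 = 1⊕1⊕0⊕0⊕1⊕0⊕1⊕0⊕0⊕1⊕0⊕0⊕1⊕0⊕1⊕0 = 1
Syndrome (s16...s1) = 11011 → position 27.
Flip bit 27: corrected codeword = 1000110110000001100101001011010
Data bits at positions 3,5,6,7,9,10,11,12,13,14,15,17,18,19,20,21,22,23,24,25,26,27,28,29,30,31: 01101000000100101001011010

01101000000100101001011010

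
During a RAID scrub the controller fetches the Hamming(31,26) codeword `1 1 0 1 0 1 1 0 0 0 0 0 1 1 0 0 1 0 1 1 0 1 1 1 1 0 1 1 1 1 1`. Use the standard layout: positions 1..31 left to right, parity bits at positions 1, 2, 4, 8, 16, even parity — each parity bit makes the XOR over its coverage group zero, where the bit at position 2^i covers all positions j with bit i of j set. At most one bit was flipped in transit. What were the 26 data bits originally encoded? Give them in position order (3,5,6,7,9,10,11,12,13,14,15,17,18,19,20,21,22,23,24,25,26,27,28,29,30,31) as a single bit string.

00110000110101101111011111

s1: b1⊕b3⊕b5⊕b7⊕b9⊕b11⊕b13⊕b15⊕b17⊕b19⊕b21⊕b23⊕b25⊕b27⊕b29⊕b31 = 1⊕0⊕0⊕1⊕0⊕0⊕1⊕0⊕1⊕1⊕0⊕1⊕1⊕1⊕1⊕1 = 0
s2: b2⊕b3⊕b6⊕b7⊕b10⊕b11⊕b14⊕b15⊕b18⊕b19⊕b22⊕b23⊕b26⊕b27⊕b30⊕b31 = 1⊕0⊕1⊕1⊕0⊕0⊕1⊕0⊕0⊕1⊕1⊕1⊕0⊕1⊕1⊕1 = 0
s4: b4⊕b5⊕b6⊕b7⊕b12⊕b13⊕b14⊕b15⊕b20⊕b21⊕b22⊕b23⊕b28⊕b29⊕b30⊕b31 = 1⊕0⊕1⊕1⊕0⊕1⊕1⊕0⊕1⊕0⊕1⊕1⊕1⊕1⊕1⊕1 = 0
s8: b8⊕b9⊕b10⊕b11⊕b12⊕b13⊕b14⊕b15⊕b24⊕b25⊕b26⊕b27⊕b28⊕b29⊕b30⊕b31 = 0⊕0⊕0⊕0⊕0⊕1⊕1⊕0⊕1⊕1⊕0⊕1⊕1⊕1⊕1⊕1 = 1
s16: b16⊕b17⊕b18⊕b19⊕b20⊕b21⊕b22⊕b23⊕b24⊕b25⊕b26⊕b27⊕b28⊕b29⊕b30⊕b31 = 0⊕1⊕0⊕1⊕1⊕0⊕1⊕1⊕1⊕1⊕0⊕1⊕1⊕1⊕1⊕1 = 0
Syndrome (s16...s1) = 01000 → position 8.
Flip bit 8: corrected codeword = 1101011100001100101101111011111
Data bits at positions 3,5,6,7,9,10,11,12,13,14,15,17,18,19,20,21,22,23,24,25,26,27,28,29,30,31: 00110000110101101111011111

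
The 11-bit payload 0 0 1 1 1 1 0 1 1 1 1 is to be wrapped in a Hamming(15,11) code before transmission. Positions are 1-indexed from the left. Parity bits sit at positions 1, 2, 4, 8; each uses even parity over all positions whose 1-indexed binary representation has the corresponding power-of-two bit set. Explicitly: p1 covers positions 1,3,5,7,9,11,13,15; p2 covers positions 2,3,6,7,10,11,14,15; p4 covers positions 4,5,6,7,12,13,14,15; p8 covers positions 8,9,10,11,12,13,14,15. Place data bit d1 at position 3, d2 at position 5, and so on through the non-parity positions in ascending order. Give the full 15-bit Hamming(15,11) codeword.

Place data bits at non-power-of-two positions: b3=0, b5=0, b6=1, b7=1, b9=1, b10=1, b11=0, b12=1, b13=1, b14=1, b15=1.
p1 = XOR of data positions {3,5,7,9,11,13,15} = 0⊕0⊕1⊕1⊕0⊕1⊕1 = 0
p2 = XOR of data positions {3,6,7,10,11,14,15} = 0⊕1⊕1⊕1⊕0⊕1⊕1 = 1
p4 = XOR of data positions {5,6,7,12,13,14,15} = 0⊕1⊕1⊕1⊕1⊕1⊕1 = 0
p8 = XOR of data positions {9,10,11,12,13,14,15} = 1⊕1⊕0⊕1⊕1⊕1⊕1 = 0
Codeword b1..b15 = 010001101101111

010001101101111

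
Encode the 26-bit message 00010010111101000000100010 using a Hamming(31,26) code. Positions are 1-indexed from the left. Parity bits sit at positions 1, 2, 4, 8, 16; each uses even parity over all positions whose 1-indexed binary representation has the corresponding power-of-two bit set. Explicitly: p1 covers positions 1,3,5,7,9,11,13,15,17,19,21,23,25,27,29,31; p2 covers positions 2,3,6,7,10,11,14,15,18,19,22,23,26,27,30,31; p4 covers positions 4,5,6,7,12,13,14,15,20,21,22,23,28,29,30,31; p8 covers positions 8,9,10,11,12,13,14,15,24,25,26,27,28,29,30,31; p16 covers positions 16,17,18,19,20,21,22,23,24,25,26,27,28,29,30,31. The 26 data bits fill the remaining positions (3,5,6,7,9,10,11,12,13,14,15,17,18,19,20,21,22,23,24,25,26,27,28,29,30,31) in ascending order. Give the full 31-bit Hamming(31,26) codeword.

0101001000101110101000000100010

Place data bits at non-power-of-two positions: b3=0, b5=0, b6=0, b7=1, b9=0, b10=0, b11=1, b12=0, b13=1, b14=1, b15=1, b17=1, b18=0, b19=1, b20=0, b21=0, b22=0, b23=0, b24=0, b25=0, b26=1, b27=0, b28=0, b29=0, b30=1, b31=0.
p1 = XOR of data positions {3,5,7,9,11,13,15,17,19,21,23,25,27,29,31} = 0⊕0⊕1⊕0⊕1⊕1⊕1⊕1⊕1⊕0⊕0⊕0⊕0⊕0⊕0 = 0
p2 = XOR of data positions {3,6,7,10,11,14,15,18,19,22,23,26,27,30,31} = 0⊕0⊕1⊕0⊕1⊕1⊕1⊕0⊕1⊕0⊕0⊕1⊕0⊕1⊕0 = 1
p4 = XOR of data positions {5,6,7,12,13,14,15,20,21,22,23,28,29,30,31} = 0⊕0⊕1⊕0⊕1⊕1⊕1⊕0⊕0⊕0⊕0⊕0⊕0⊕1⊕0 = 1
p8 = XOR of data positions {9,10,11,12,13,14,15,24,25,26,27,28,29,30,31} = 0⊕0⊕1⊕0⊕1⊕1⊕1⊕0⊕0⊕1⊕0⊕0⊕0⊕1⊕0 = 0
p16 = XOR of data positions {17,18,19,20,21,22,23,24,25,26,27,28,29,30,31} = 1⊕0⊕1⊕0⊕0⊕0⊕0⊕0⊕0⊕1⊕0⊕0⊕0⊕1⊕0 = 0
Codeword b1..b31 = 0101001000101110101000000100010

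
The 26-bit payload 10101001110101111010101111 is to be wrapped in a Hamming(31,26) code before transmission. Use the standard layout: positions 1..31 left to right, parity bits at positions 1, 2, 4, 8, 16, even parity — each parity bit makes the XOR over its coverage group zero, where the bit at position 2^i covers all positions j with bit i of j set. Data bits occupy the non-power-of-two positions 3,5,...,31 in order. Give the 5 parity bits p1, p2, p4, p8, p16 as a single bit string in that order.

Place data bits at non-power-of-two positions: b3=1, b5=0, b6=1, b7=0, b9=1, b10=0, b11=0, b12=1, b13=1, b14=1, b15=0, b17=1, b18=0, b19=1, b20=1, b21=1, b22=1, b23=0, b24=1, b25=0, b26=1, b27=0, b28=1, b29=1, b30=1, b31=1.
p1 = XOR of data positions {3,5,7,9,11,13,15,17,19,21,23,25,27,29,31} = 1⊕0⊕0⊕1⊕0⊕1⊕0⊕1⊕1⊕1⊕0⊕0⊕0⊕1⊕1 = 0
p2 = XOR of data positions {3,6,7,10,11,14,15,18,19,22,23,26,27,30,31} = 1⊕1⊕0⊕0⊕0⊕1⊕0⊕0⊕1⊕1⊕0⊕1⊕0⊕1⊕1 = 0
p4 = XOR of data positions {5,6,7,12,13,14,15,20,21,22,23,28,29,30,31} = 0⊕1⊕0⊕1⊕1⊕1⊕0⊕1⊕1⊕1⊕0⊕1⊕1⊕1⊕1 = 1
p8 = XOR of data positions {9,10,11,12,13,14,15,24,25,26,27,28,29,30,31} = 1⊕0⊕0⊕1⊕1⊕1⊕0⊕1⊕0⊕1⊕0⊕1⊕1⊕1⊕1 = 0
p16 = XOR of data positions {17,18,19,20,21,22,23,24,25,26,27,28,29,30,31} = 1⊕0⊕1⊕1⊕1⊕1⊕0⊕1⊕0⊕1⊕0⊕1⊕1⊕1⊕1 = 1
Parity bits p1,p2,p4,p8,p16 = 00101

00101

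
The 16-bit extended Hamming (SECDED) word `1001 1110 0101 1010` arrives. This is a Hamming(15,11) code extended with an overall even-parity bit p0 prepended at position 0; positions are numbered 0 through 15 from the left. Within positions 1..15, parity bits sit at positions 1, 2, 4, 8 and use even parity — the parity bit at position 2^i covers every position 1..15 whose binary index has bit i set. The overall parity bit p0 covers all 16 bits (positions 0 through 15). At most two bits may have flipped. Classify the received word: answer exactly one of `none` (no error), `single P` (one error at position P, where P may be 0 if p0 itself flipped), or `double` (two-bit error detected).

single 4

s1: b1⊕b3⊕b5⊕b7⊕b9⊕b11⊕b13⊕b15 = 0⊕1⊕1⊕0⊕1⊕1⊕0⊕0 = 0
s2: b2⊕b3⊕b6⊕b7⊕b10⊕b11⊕b14⊕b15 = 0⊕1⊕1⊕0⊕0⊕1⊕1⊕0 = 0
s4: b4⊕b5⊕b6⊕b7⊕b12⊕b13⊕b14⊕b15 = 1⊕1⊕1⊕0⊕1⊕0⊕1⊕0 = 1
s8: b8⊕b9⊕b10⊕b11⊕b12⊕b13⊕b14⊕b15 = 0⊕1⊕0⊕1⊕1⊕0⊕1⊕0 = 0
Syndrome (s8...s1) = 0100 → position 4.
Overall parity (XOR of all 16 bits, including p0): 1⊕0⊕0⊕1⊕1⊕1⊕1⊕0⊕0⊕1⊕0⊕1⊕1⊕0⊕1⊕0 = 1
Overall=1, syndrome position=4 → single-bit error at position 4.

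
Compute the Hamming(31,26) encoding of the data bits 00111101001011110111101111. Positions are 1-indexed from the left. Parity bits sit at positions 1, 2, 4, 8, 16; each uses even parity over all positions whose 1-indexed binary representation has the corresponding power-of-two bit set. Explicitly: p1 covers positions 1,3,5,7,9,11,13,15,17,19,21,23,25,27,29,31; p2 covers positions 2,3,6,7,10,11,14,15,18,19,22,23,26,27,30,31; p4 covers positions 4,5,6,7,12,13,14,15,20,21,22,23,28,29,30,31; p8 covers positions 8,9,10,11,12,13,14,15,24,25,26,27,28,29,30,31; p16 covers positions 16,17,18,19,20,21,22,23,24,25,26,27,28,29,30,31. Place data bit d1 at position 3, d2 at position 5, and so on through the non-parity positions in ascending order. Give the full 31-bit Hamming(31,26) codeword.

1001011111010010011110111101111

Place data bits at non-power-of-two positions: b3=0, b5=0, b6=1, b7=1, b9=1, b10=1, b11=0, b12=1, b13=0, b14=0, b15=1, b17=0, b18=1, b19=1, b20=1, b21=1, b22=0, b23=1, b24=1, b25=1, b26=1, b27=0, b28=1, b29=1, b30=1, b31=1.
p1 = XOR of data positions {3,5,7,9,11,13,15,17,19,21,23,25,27,29,31} = 0⊕0⊕1⊕1⊕0⊕0⊕1⊕0⊕1⊕1⊕1⊕1⊕0⊕1⊕1 = 1
p2 = XOR of data positions {3,6,7,10,11,14,15,18,19,22,23,26,27,30,31} = 0⊕1⊕1⊕1⊕0⊕0⊕1⊕1⊕1⊕0⊕1⊕1⊕0⊕1⊕1 = 0
p4 = XOR of data positions {5,6,7,12,13,14,15,20,21,22,23,28,29,30,31} = 0⊕1⊕1⊕1⊕0⊕0⊕1⊕1⊕1⊕0⊕1⊕1⊕1⊕1⊕1 = 1
p8 = XOR of data positions {9,10,11,12,13,14,15,24,25,26,27,28,29,30,31} = 1⊕1⊕0⊕1⊕0⊕0⊕1⊕1⊕1⊕1⊕0⊕1⊕1⊕1⊕1 = 1
p16 = XOR of data positions {17,18,19,20,21,22,23,24,25,26,27,28,29,30,31} = 0⊕1⊕1⊕1⊕1⊕0⊕1⊕1⊕1⊕1⊕0⊕1⊕1⊕1⊕1 = 0
Codeword b1..b31 = 1001011111010010011110111101111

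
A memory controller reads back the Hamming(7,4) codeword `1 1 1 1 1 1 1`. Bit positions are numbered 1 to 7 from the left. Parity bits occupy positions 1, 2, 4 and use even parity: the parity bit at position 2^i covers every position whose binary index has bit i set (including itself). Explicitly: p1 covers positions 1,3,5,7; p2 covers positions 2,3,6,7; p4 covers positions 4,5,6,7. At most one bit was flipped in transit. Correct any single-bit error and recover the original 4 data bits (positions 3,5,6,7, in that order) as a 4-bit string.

1111

s1: b1⊕b3⊕b5⊕b7 = 1⊕1⊕1⊕1 = 0
s2: b2⊕b3⊕b6⊕b7 = 1⊕1⊕1⊕1 = 0
s4: b4⊕b5⊕b6⊕b7 = 1⊕1⊕1⊕1 = 0
Syndrome (s4...s1) = 000 → position 0 (no error).
No correction needed.
Data bits at positions 3,5,6,7: 1111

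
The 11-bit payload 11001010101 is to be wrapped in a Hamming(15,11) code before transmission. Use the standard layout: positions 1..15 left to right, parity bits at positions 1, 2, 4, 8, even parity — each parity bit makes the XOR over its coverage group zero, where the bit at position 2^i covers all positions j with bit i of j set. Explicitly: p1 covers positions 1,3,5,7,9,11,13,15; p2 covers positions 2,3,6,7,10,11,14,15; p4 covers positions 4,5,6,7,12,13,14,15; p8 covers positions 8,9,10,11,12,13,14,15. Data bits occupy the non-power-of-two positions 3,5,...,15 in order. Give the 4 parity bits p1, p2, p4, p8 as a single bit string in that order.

0110

Place data bits at non-power-of-two positions: b3=1, b5=1, b6=0, b7=0, b9=1, b10=0, b11=1, b12=0, b13=1, b14=0, b15=1.
p1 = XOR of data positions {3,5,7,9,11,13,15} = 1⊕1⊕0⊕1⊕1⊕1⊕1 = 0
p2 = XOR of data positions {3,6,7,10,11,14,15} = 1⊕0⊕0⊕0⊕1⊕0⊕1 = 1
p4 = XOR of data positions {5,6,7,12,13,14,15} = 1⊕0⊕0⊕0⊕1⊕0⊕1 = 1
p8 = XOR of data positions {9,10,11,12,13,14,15} = 1⊕0⊕1⊕0⊕1⊕0⊕1 = 0
Parity bits p1,p2,p4,p8 = 0110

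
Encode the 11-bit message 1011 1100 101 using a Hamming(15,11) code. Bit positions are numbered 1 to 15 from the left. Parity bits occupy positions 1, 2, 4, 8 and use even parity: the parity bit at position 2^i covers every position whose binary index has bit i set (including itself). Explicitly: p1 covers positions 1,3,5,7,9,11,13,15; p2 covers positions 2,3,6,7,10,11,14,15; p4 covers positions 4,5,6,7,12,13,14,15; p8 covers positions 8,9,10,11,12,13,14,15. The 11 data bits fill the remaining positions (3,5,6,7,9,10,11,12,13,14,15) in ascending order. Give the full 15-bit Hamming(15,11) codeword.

111001101100101

Place data bits at non-power-of-two positions: b3=1, b5=0, b6=1, b7=1, b9=1, b10=1, b11=0, b12=0, b13=1, b14=0, b15=1.
p1 = XOR of data positions {3,5,7,9,11,13,15} = 1⊕0⊕1⊕1⊕0⊕1⊕1 = 1
p2 = XOR of data positions {3,6,7,10,11,14,15} = 1⊕1⊕1⊕1⊕0⊕0⊕1 = 1
p4 = XOR of data positions {5,6,7,12,13,14,15} = 0⊕1⊕1⊕0⊕1⊕0⊕1 = 0
p8 = XOR of data positions {9,10,11,12,13,14,15} = 1⊕1⊕0⊕0⊕1⊕0⊕1 = 0
Codeword b1..b15 = 111001101100101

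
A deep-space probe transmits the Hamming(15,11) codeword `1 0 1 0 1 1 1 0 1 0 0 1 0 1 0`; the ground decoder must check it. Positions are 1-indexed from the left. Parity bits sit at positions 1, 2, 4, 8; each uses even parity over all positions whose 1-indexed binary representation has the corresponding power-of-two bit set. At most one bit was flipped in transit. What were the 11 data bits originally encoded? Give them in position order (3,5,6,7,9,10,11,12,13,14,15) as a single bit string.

11111001110

s1: b1⊕b3⊕b5⊕b7⊕b9⊕b11⊕b13⊕b15 = 1⊕1⊕1⊕1⊕1⊕0⊕0⊕0 = 1
s2: b2⊕b3⊕b6⊕b7⊕b10⊕b11⊕b14⊕b15 = 0⊕1⊕1⊕1⊕0⊕0⊕1⊕0 = 0
s4: b4⊕b5⊕b6⊕b7⊕b12⊕b13⊕b14⊕b15 = 0⊕1⊕1⊕1⊕1⊕0⊕1⊕0 = 1
s8: b8⊕b9⊕b10⊕b11⊕b12⊕b13⊕b14⊕b15 = 0⊕1⊕0⊕0⊕1⊕0⊕1⊕0 = 1
Syndrome (s8...s1) = 1101 → position 13.
Flip bit 13: corrected codeword = 101011101001110
Data bits at positions 3,5,6,7,9,10,11,12,13,14,15: 11111001110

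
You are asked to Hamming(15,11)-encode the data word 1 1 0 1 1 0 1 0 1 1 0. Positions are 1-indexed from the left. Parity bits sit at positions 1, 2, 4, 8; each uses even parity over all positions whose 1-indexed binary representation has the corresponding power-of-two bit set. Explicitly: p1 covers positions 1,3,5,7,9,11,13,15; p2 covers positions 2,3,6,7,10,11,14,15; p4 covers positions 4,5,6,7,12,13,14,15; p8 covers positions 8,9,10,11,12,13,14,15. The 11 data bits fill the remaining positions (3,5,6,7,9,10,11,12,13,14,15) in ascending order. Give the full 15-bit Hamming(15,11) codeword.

Place data bits at non-power-of-two positions: b3=1, b5=1, b6=0, b7=1, b9=1, b10=0, b11=1, b12=0, b13=1, b14=1, b15=0.
p1 = XOR of data positions {3,5,7,9,11,13,15} = 1⊕1⊕1⊕1⊕1⊕1⊕0 = 0
p2 = XOR of data positions {3,6,7,10,11,14,15} = 1⊕0⊕1⊕0⊕1⊕1⊕0 = 0
p4 = XOR of data positions {5,6,7,12,13,14,15} = 1⊕0⊕1⊕0⊕1⊕1⊕0 = 0
p8 = XOR of data positions {9,10,11,12,13,14,15} = 1⊕0⊕1⊕0⊕1⊕1⊕0 = 0
Codeword b1..b15 = 001010101010110

001010101010110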